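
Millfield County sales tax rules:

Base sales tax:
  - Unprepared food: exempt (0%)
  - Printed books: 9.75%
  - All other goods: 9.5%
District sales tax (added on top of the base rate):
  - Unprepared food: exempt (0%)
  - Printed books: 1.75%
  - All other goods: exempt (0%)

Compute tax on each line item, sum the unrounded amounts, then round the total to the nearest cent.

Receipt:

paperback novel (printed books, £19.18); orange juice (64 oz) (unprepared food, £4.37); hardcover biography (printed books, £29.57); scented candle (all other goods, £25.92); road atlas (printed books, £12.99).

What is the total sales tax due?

Paperback novel £19.18: printed books → 9.75% + 1.75% district = 11.5% → £2.2057
Orange juice (64 oz) £4.37: unprepared food → 0% + 0% district = 0% → £0.00
Hardcover biography £29.57: printed books → 9.75% + 1.75% district = 11.5% → £3.40055
Scented candle £25.92: all other goods → 9.5% + 0% district = 9.5% → £2.4624
Road atlas £12.99: printed books → 9.75% + 1.75% district = 11.5% → £1.49385
Unrounded tax sum = £9.5625 → £9.56

£9.56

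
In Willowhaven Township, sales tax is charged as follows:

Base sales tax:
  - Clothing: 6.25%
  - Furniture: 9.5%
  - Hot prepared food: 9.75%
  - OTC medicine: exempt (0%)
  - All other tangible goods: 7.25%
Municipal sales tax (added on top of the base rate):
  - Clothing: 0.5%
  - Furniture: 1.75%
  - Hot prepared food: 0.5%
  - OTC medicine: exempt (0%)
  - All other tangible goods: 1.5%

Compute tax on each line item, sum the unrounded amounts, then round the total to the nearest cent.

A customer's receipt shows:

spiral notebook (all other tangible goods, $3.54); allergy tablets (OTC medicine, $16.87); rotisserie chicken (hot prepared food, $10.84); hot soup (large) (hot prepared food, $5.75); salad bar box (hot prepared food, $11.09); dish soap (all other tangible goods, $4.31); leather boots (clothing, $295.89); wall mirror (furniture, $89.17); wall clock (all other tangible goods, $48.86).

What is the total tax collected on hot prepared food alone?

$2.84

Rotisserie chicken $10.84: hot prepared food → 9.75% + 0.5% municipal = 10.25% → $1.1111
Hot soup (large) $5.75: hot prepared food → 9.75% + 0.5% municipal = 10.25% → $0.589375
Salad bar box $11.09: hot prepared food → 9.75% + 0.5% municipal = 10.25% → $1.136725
Tax on hot prepared food: unrounded sum = $2.8372 → $2.84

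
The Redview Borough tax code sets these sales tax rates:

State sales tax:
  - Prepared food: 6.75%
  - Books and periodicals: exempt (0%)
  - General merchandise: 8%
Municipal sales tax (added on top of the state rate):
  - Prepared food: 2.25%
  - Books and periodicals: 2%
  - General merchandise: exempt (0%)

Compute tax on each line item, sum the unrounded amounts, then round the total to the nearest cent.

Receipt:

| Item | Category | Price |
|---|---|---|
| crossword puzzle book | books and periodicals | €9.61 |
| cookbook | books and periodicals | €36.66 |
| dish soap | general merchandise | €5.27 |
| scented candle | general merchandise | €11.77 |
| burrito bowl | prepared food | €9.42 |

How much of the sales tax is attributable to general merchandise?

Dish soap €5.27: general merchandise → 8% + 0% municipal = 8% → €0.4216
Scented candle €11.77: general merchandise → 8% + 0% municipal = 8% → €0.9416
Tax on general merchandise: unrounded sum = €1.3632 → €1.36

€1.36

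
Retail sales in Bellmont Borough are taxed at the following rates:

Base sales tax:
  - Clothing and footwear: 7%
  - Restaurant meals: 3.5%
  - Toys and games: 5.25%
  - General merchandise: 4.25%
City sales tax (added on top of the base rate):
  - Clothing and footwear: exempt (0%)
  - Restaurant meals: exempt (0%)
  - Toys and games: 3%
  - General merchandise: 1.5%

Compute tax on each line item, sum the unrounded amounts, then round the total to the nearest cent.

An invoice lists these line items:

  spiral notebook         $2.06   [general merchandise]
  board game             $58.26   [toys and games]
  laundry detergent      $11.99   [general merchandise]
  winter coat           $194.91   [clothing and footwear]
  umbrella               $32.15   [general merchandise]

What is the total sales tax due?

Spiral notebook $2.06: general merchandise → 4.25% + 1.5% city = 5.75% → $0.11845
Board game $58.26: toys and games → 5.25% + 3% city = 8.25% → $4.80645
Laundry detergent $11.99: general merchandise → 4.25% + 1.5% city = 5.75% → $0.689425
Winter coat $194.91: clothing and footwear → 7% + 0% city = 7% → $13.6437
Umbrella $32.15: general merchandise → 4.25% + 1.5% city = 5.75% → $1.848625
Unrounded tax sum = $21.10665 → $21.11

$21.11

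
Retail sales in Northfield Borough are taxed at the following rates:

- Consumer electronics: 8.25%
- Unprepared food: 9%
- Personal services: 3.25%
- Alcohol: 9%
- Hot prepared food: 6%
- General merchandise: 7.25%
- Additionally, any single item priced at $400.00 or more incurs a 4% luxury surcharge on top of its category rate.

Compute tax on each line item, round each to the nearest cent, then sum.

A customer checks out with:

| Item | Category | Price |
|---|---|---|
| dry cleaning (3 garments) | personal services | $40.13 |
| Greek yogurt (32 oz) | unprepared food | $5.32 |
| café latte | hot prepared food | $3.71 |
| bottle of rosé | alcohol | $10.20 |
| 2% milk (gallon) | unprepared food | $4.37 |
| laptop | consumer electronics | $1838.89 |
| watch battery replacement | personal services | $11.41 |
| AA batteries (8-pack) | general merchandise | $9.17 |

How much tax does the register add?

$229.60

Dry cleaning (3 garments) $40.13: personal services → 3.25% → $1.30
Greek yogurt (32 oz) $5.32: unprepared food → 9% → $0.48
Café latte $3.71: hot prepared food → 6% → $0.22
Bottle of rosé $10.20: alcohol → 9% → $0.92
2% milk (gallon) $4.37: unprepared food → 9% → $0.39
Laptop $1838.89: consumer electronics → 8.25% + 4% surcharge = 12.25% → $225.26
Watch battery replacement $11.41: personal services → 3.25% → $0.37
AA batteries (8-pack) $9.17: general merchandise → 7.25% → $0.66
Total tax = $1.30 + $0.48 + $0.22 + $0.92 + $0.39 + $225.26 + $0.37 + $0.66 = $229.60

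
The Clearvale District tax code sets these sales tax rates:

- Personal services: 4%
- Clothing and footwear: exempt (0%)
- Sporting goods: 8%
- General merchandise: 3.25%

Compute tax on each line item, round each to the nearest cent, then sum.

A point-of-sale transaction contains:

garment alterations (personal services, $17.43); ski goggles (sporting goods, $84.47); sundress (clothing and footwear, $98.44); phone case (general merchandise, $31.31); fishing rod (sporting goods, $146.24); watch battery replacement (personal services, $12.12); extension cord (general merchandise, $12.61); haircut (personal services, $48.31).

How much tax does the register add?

$23.00

Garment alterations $17.43: personal services → 4% → $0.70
Ski goggles $84.47: sporting goods → 8% → $6.76
Sundress $98.44: clothing and footwear → 0% → $0.00
Phone case $31.31: general merchandise → 3.25% → $1.02
Fishing rod $146.24: sporting goods → 8% → $11.70
Watch battery replacement $12.12: personal services → 4% → $0.48
Extension cord $12.61: general merchandise → 3.25% → $0.41
Haircut $48.31: personal services → 4% → $1.93
Total tax = $0.70 + $6.76 + $1.02 + $11.70 + $0.48 + $0.41 + $1.93 = $23.00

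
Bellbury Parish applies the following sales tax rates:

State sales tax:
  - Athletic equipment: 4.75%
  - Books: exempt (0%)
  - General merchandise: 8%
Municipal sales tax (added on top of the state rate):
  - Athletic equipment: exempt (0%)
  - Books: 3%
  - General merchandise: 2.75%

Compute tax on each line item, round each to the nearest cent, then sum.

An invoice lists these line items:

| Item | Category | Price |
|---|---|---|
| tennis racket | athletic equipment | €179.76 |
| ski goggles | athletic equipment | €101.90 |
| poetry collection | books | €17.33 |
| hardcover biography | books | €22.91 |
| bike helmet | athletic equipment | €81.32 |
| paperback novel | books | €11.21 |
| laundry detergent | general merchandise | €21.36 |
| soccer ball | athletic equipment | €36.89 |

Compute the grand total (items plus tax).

€495.52

Tennis racket €179.76: athletic equipment → 4.75% + 0% municipal = 4.75% → €8.54
Ski goggles €101.90: athletic equipment → 4.75% + 0% municipal = 4.75% → €4.84
Poetry collection €17.33: books → 0% + 3% municipal = 3% → €0.52
Hardcover biography €22.91: books → 0% + 3% municipal = 3% → €0.69
Bike helmet €81.32: athletic equipment → 4.75% + 0% municipal = 4.75% → €3.86
Paperback novel €11.21: books → 0% + 3% municipal = 3% → €0.34
Laundry detergent €21.36: general merchandise → 8% + 2.75% municipal = 10.75% → €2.30
Soccer ball €36.89: athletic equipment → 4.75% + 0% municipal = 4.75% → €1.75
Subtotal = €472.68; tax = €22.84; total due = €495.52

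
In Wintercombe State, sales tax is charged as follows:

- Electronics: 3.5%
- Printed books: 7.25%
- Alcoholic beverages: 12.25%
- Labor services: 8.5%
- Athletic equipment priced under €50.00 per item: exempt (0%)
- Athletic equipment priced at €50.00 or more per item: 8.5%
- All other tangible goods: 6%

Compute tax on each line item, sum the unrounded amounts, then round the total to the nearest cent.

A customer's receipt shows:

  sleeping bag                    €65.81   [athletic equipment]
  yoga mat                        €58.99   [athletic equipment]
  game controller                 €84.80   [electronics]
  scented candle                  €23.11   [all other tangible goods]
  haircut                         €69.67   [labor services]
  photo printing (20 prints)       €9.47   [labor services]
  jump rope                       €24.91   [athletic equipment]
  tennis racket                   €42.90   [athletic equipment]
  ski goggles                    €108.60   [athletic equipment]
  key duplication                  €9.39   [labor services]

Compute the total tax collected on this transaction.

Sleeping bag €65.81: athletic equipment, €50.00 or more → 8.5% → €5.59385
Yoga mat €58.99: athletic equipment, €50.00 or more → 8.5% → €5.01415
Game controller €84.80: electronics → 3.5% → €2.968
Scented candle €23.11: all other tangible goods → 6% → €1.3866
Haircut €69.67: labor services → 8.5% → €5.92195
Photo printing (20 prints) €9.47: labor services → 8.5% → €0.80495
Jump rope €24.91: athletic equipment, under €50.00 → 0% → €0.00
Tennis racket €42.90: athletic equipment, under €50.00 → 0% → €0.00
Ski goggles €108.60: athletic equipment, €50.00 or more → 8.5% → €9.231
Key duplication €9.39: labor services → 8.5% → €0.79815
Unrounded tax sum = €31.71865 → €31.72

€31.72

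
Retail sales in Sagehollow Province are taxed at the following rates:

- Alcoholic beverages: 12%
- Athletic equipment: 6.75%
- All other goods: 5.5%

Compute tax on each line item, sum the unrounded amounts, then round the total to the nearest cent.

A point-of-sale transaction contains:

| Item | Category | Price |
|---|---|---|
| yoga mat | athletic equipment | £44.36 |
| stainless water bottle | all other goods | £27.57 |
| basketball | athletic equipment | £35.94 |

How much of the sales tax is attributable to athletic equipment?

£5.42

Yoga mat £44.36: athletic equipment → 6.75% → £2.9943
Basketball £35.94: athletic equipment → 6.75% → £2.42595
Tax on athletic equipment: unrounded sum = £5.42025 → £5.42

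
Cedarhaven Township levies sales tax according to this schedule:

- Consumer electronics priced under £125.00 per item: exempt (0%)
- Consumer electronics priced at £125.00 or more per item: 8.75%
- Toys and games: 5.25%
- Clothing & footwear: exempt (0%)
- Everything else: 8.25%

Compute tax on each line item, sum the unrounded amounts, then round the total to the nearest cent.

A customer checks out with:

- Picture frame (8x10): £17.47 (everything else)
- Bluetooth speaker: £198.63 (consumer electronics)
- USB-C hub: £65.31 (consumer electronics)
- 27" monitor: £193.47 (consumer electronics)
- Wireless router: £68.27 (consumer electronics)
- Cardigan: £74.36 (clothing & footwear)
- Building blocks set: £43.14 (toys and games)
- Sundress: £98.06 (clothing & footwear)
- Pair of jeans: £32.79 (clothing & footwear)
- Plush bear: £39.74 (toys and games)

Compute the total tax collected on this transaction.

£40.10

Picture frame (8x10) £17.47: everything else → 8.25% → £1.441275
Bluetooth speaker £198.63: consumer electronics, £125.00 or more → 8.75% → £17.380125
USB-C hub £65.31: consumer electronics, under £125.00 → 0% → £0.00
27" monitor £193.47: consumer electronics, £125.00 or more → 8.75% → £16.928625
Wireless router £68.27: consumer electronics, under £125.00 → 0% → £0.00
Cardigan £74.36: clothing & footwear → 0% → £0.00
Building blocks set £43.14: toys and games → 5.25% → £2.26485
Sundress £98.06: clothing & footwear → 0% → £0.00
Pair of jeans £32.79: clothing & footwear → 0% → £0.00
Plush bear £39.74: toys and games → 5.25% → £2.08635
Unrounded tax sum = £40.101225 → £40.10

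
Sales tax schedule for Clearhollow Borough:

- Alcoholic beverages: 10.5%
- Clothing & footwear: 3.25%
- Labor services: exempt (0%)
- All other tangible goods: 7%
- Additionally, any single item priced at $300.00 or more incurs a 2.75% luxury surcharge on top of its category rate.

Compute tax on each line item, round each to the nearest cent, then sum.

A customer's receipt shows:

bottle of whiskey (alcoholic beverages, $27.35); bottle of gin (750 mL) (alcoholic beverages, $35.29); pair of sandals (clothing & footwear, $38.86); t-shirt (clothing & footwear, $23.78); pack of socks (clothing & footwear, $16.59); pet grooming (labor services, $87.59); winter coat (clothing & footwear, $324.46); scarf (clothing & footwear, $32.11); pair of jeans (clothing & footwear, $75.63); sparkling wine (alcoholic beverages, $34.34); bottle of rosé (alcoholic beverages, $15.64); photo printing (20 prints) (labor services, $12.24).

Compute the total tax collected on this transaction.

Bottle of whiskey $27.35: alcoholic beverages → 10.5% → $2.87
Bottle of gin (750 mL) $35.29: alcoholic beverages → 10.5% → $3.71
Pair of sandals $38.86: clothing & footwear → 3.25% → $1.26
T-shirt $23.78: clothing & footwear → 3.25% → $0.77
Pack of socks $16.59: clothing & footwear → 3.25% → $0.54
Pet grooming $87.59: labor services → 0% → $0.00
Winter coat $324.46: clothing & footwear → 3.25% + 2.75% surcharge = 6% → $19.47
Scarf $32.11: clothing & footwear → 3.25% → $1.04
Pair of jeans $75.63: clothing & footwear → 3.25% → $2.46
Sparkling wine $34.34: alcoholic beverages → 10.5% → $3.61
Bottle of rosé $15.64: alcoholic beverages → 10.5% → $1.64
Photo printing (20 prints) $12.24: labor services → 0% → $0.00
Total tax = $2.87 + $3.71 + $1.26 + $0.77 + $0.54 + $19.47 + $1.04 + $2.46 + $3.61 + $1.64 = $37.37

$37.37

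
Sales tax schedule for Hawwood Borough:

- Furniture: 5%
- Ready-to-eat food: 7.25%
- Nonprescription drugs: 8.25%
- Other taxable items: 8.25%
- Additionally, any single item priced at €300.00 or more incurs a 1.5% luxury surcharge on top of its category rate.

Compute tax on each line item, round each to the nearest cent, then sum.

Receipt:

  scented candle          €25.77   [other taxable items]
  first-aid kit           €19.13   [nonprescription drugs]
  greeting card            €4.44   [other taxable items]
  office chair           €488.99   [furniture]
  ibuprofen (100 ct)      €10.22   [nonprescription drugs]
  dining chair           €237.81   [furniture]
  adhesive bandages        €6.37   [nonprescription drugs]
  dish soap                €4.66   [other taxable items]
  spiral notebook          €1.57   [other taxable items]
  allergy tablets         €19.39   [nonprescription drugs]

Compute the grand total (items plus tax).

€869.58

Scented candle €25.77: other taxable items → 8.25% → €2.13
First-aid kit €19.13: nonprescription drugs → 8.25% → €1.58
Greeting card €4.44: other taxable items → 8.25% → €0.37
Office chair €488.99: furniture → 5% + 1.5% surcharge = 6.5% → €31.78
Ibuprofen (100 ct) €10.22: nonprescription drugs → 8.25% → €0.84
Dining chair €237.81: furniture → 5% → €11.89
Adhesive bandages €6.37: nonprescription drugs → 8.25% → €0.53
Dish soap €4.66: other taxable items → 8.25% → €0.38
Spiral notebook €1.57: other taxable items → 8.25% → €0.13
Allergy tablets €19.39: nonprescription drugs → 8.25% → €1.60
Subtotal = €818.35; tax = €51.23; total due = €869.58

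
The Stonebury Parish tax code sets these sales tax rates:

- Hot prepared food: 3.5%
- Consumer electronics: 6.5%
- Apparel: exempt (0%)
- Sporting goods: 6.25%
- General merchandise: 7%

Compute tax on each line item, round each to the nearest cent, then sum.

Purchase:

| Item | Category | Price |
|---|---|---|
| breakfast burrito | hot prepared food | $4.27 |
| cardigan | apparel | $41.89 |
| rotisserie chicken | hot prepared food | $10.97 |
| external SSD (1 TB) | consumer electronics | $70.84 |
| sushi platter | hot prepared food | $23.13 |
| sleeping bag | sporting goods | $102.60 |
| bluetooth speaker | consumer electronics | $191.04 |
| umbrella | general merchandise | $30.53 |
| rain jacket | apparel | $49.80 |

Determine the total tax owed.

Breakfast burrito $4.27: hot prepared food → 3.5% → $0.15
Cardigan $41.89: apparel → 0% → $0.00
Rotisserie chicken $10.97: hot prepared food → 3.5% → $0.38
External SSD (1 TB) $70.84: consumer electronics → 6.5% → $4.60
Sushi platter $23.13: hot prepared food → 3.5% → $0.81
Sleeping bag $102.60: sporting goods → 6.25% → $6.41
Bluetooth speaker $191.04: consumer electronics → 6.5% → $12.42
Umbrella $30.53: general merchandise → 7% → $2.14
Rain jacket $49.80: apparel → 0% → $0.00
Total tax = $0.15 + $0.38 + $4.60 + $0.81 + $6.41 + $12.42 + $2.14 = $26.91

$26.91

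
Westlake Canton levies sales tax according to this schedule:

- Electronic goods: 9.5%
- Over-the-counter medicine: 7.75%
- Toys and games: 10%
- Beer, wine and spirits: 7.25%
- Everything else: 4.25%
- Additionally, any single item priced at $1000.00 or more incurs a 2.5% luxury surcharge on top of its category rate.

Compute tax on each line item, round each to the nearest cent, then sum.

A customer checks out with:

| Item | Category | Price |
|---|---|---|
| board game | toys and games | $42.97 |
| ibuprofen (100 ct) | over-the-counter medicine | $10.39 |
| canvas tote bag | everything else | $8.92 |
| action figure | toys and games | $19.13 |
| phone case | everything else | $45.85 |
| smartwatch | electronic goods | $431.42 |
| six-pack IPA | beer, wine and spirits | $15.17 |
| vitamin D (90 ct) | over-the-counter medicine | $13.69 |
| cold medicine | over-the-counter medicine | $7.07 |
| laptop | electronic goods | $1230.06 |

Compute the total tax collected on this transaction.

$200.65

Board game $42.97: toys and games → 10% → $4.30
Ibuprofen (100 ct) $10.39: over-the-counter medicine → 7.75% → $0.81
Canvas tote bag $8.92: everything else → 4.25% → $0.38
Action figure $19.13: toys and games → 10% → $1.91
Phone case $45.85: everything else → 4.25% → $1.95
Smartwatch $431.42: electronic goods → 9.5% → $40.98
Six-pack IPA $15.17: beer, wine and spirits → 7.25% → $1.10
Vitamin D (90 ct) $13.69: over-the-counter medicine → 7.75% → $1.06
Cold medicine $7.07: over-the-counter medicine → 7.75% → $0.55
Laptop $1230.06: electronic goods → 9.5% + 2.5% surcharge = 12% → $147.61
Total tax = $4.30 + $0.81 + $0.38 + $1.91 + $1.95 + $40.98 + $1.10 + $1.06 + $0.55 + $147.61 = $200.65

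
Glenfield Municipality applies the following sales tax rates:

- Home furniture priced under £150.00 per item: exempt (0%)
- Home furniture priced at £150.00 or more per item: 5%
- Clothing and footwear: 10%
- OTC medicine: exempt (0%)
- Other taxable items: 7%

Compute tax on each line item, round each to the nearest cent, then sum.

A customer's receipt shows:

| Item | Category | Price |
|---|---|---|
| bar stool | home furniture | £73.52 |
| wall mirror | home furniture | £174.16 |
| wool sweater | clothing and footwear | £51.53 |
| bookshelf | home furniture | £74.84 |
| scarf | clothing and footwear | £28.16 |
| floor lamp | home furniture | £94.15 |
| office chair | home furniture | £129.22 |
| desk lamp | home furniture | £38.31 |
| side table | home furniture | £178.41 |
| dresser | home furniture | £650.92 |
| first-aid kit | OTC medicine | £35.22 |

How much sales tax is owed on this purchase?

£58.15

Bar stool £73.52: home furniture, under £150.00 → 0% → £0.00
Wall mirror £174.16: home furniture, £150.00 or more → 5% → £8.71
Wool sweater £51.53: clothing and footwear → 10% → £5.15
Bookshelf £74.84: home furniture, under £150.00 → 0% → £0.00
Scarf £28.16: clothing and footwear → 10% → £2.82
Floor lamp £94.15: home furniture, under £150.00 → 0% → £0.00
Office chair £129.22: home furniture, under £150.00 → 0% → £0.00
Desk lamp £38.31: home furniture, under £150.00 → 0% → £0.00
Side table £178.41: home furniture, £150.00 or more → 5% → £8.92
Dresser £650.92: home furniture, £150.00 or more → 5% → £32.55
First-aid kit £35.22: OTC medicine → 0% → £0.00
Total tax = £8.71 + £5.15 + £2.82 + £8.92 + £32.55 = £58.15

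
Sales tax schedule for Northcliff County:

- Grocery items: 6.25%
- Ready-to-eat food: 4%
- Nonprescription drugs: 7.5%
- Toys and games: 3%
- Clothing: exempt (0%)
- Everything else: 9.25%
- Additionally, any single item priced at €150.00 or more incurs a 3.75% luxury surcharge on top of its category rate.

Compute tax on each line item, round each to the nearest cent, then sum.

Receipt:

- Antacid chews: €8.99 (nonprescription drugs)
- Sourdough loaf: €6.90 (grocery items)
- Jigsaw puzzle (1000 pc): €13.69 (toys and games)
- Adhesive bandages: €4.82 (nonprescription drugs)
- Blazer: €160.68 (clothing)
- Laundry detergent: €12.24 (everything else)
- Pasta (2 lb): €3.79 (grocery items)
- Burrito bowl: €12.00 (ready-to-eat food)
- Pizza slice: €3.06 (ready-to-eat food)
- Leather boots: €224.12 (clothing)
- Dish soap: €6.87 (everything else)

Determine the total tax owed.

Antacid chews €8.99: nonprescription drugs → 7.5% → €0.67
Sourdough loaf €6.90: grocery items → 6.25% → €0.43
Jigsaw puzzle (1000 pc) €13.69: toys and games → 3% → €0.41
Adhesive bandages €4.82: nonprescription drugs → 7.5% → €0.36
Blazer €160.68: clothing → 0% + 3.75% surcharge = 3.75% → €6.03
Laundry detergent €12.24: everything else → 9.25% → €1.13
Pasta (2 lb) €3.79: grocery items → 6.25% → €0.24
Burrito bowl €12.00: ready-to-eat food → 4% → €0.48
Pizza slice €3.06: ready-to-eat food → 4% → €0.12
Leather boots €224.12: clothing → 0% + 3.75% surcharge = 3.75% → €8.40
Dish soap €6.87: everything else → 9.25% → €0.64
Total tax = €0.67 + €0.43 + €0.41 + €0.36 + €6.03 + €1.13 + €0.24 + €0.48 + €0.12 + €8.40 + €0.64 = €18.91

€18.91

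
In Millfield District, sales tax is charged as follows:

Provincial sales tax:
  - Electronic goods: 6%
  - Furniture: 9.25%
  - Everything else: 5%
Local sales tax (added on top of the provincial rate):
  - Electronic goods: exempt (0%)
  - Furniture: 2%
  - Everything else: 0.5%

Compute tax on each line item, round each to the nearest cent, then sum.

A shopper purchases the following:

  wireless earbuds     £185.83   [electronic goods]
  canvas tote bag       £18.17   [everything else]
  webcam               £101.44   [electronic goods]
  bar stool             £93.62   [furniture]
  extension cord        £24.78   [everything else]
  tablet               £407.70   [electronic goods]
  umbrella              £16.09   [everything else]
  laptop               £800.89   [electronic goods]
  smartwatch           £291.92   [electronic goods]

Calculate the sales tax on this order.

£121.04

Wireless earbuds £185.83: electronic goods → 6% + 0% local = 6% → £11.15
Canvas tote bag £18.17: everything else → 5% + 0.5% local = 5.5% → £1.00
Webcam £101.44: electronic goods → 6% + 0% local = 6% → £6.09
Bar stool £93.62: furniture → 9.25% + 2% local = 11.25% → £10.53
Extension cord £24.78: everything else → 5% + 0.5% local = 5.5% → £1.36
Tablet £407.70: electronic goods → 6% + 0% local = 6% → £24.46
Umbrella £16.09: everything else → 5% + 0.5% local = 5.5% → £0.88
Laptop £800.89: electronic goods → 6% + 0% local = 6% → £48.05
Smartwatch £291.92: electronic goods → 6% + 0% local = 6% → £17.52
Total tax = £11.15 + £1.00 + £6.09 + £10.53 + £1.36 + £24.46 + £0.88 + £48.05 + £17.52 = £121.04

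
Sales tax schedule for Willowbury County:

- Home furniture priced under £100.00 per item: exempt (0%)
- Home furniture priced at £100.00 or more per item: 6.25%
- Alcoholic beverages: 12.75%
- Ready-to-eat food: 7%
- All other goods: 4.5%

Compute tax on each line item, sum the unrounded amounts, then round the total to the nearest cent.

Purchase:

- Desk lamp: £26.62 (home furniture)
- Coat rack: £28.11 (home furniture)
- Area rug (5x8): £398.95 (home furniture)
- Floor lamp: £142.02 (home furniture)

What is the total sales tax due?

£33.81

Desk lamp £26.62: home furniture, under £100.00 → 0% → £0.00
Coat rack £28.11: home furniture, under £100.00 → 0% → £0.00
Area rug (5x8) £398.95: home furniture, £100.00 or more → 6.25% → £24.934375
Floor lamp £142.02: home furniture, £100.00 or more → 6.25% → £8.87625
Unrounded tax sum = £33.810625 → £33.81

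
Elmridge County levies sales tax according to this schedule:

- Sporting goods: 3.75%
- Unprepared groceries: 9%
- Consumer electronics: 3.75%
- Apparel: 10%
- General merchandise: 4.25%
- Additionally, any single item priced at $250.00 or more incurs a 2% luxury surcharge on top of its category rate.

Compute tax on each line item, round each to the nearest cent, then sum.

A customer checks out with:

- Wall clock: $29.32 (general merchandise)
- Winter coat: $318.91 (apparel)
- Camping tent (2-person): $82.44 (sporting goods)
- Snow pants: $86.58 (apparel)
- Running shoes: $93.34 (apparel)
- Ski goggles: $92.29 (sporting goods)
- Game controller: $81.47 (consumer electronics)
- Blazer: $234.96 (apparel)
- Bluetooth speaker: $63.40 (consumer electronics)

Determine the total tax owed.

Wall clock $29.32: general merchandise → 4.25% → $1.25
Winter coat $318.91: apparel → 10% + 2% surcharge = 12% → $38.27
Camping tent (2-person) $82.44: sporting goods → 3.75% → $3.09
Snow pants $86.58: apparel → 10% → $8.66
Running shoes $93.34: apparel → 10% → $9.33
Ski goggles $92.29: sporting goods → 3.75% → $3.46
Game controller $81.47: consumer electronics → 3.75% → $3.06
Blazer $234.96: apparel → 10% → $23.50
Bluetooth speaker $63.40: consumer electronics → 3.75% → $2.38
Total tax = $1.25 + $38.27 + $3.09 + $8.66 + $9.33 + $3.46 + $3.06 + $23.50 + $2.38 = $93.00

$93.00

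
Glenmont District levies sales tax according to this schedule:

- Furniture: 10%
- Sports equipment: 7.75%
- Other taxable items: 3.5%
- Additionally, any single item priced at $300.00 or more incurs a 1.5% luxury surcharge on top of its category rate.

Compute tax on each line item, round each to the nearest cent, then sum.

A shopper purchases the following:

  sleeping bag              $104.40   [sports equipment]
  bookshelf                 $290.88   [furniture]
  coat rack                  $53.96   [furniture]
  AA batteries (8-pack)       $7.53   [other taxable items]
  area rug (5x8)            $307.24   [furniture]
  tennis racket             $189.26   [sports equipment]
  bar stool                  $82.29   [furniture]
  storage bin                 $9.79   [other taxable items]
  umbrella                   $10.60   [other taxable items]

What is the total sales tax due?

Sleeping bag $104.40: sports equipment → 7.75% → $8.09
Bookshelf $290.88: furniture → 10% → $29.09
Coat rack $53.96: furniture → 10% → $5.40
AA batteries (8-pack) $7.53: other taxable items → 3.5% → $0.26
Area rug (5x8) $307.24: furniture → 10% + 1.5% surcharge = 11.5% → $35.33
Tennis racket $189.26: sports equipment → 7.75% → $14.67
Bar stool $82.29: furniture → 10% → $8.23
Storage bin $9.79: other taxable items → 3.5% → $0.34
Umbrella $10.60: other taxable items → 3.5% → $0.37
Total tax = $8.09 + $29.09 + $5.40 + $0.26 + $35.33 + $14.67 + $8.23 + $0.34 + $0.37 = $101.78

$101.78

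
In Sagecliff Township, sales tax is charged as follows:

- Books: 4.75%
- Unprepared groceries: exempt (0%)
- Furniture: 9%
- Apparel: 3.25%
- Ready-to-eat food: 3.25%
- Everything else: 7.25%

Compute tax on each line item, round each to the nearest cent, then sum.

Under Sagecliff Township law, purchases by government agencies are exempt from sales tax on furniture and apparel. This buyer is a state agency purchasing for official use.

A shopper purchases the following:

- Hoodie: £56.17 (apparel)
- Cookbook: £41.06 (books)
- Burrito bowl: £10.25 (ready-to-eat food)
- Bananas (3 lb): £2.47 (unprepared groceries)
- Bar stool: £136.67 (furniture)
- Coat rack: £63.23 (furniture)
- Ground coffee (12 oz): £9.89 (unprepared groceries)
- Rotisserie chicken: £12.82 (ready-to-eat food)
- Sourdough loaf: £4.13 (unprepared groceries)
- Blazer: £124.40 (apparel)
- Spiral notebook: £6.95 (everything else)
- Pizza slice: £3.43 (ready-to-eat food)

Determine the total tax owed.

£3.31

Hoodie £56.17: apparel, buyer-exempt → 0% → £0.00
Cookbook £41.06: books → 4.75% → £1.95
Burrito bowl £10.25: ready-to-eat food → 3.25% → £0.33
Bananas (3 lb) £2.47: unprepared groceries → 0% → £0.00
Bar stool £136.67: furniture, buyer-exempt → 0% → £0.00
Coat rack £63.23: furniture, buyer-exempt → 0% → £0.00
Ground coffee (12 oz) £9.89: unprepared groceries → 0% → £0.00
Rotisserie chicken £12.82: ready-to-eat food → 3.25% → £0.42
Sourdough loaf £4.13: unprepared groceries → 0% → £0.00
Blazer £124.40: apparel, buyer-exempt → 0% → £0.00
Spiral notebook £6.95: everything else → 7.25% → £0.50
Pizza slice £3.43: ready-to-eat food → 3.25% → £0.11
Total tax = £1.95 + £0.33 + £0.42 + £0.50 + £0.11 = £3.31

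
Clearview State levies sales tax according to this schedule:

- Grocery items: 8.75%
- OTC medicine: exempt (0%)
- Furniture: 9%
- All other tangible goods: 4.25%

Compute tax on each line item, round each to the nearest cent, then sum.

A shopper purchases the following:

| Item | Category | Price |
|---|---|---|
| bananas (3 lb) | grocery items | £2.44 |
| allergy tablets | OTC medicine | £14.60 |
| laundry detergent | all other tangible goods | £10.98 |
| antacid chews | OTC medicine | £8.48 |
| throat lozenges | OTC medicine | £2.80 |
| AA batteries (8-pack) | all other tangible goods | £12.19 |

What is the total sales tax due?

£1.20

Bananas (3 lb) £2.44: grocery items → 8.75% → £0.21
Allergy tablets £14.60: OTC medicine → 0% → £0.00
Laundry detergent £10.98: all other tangible goods → 4.25% → £0.47
Antacid chews £8.48: OTC medicine → 0% → £0.00
Throat lozenges £2.80: OTC medicine → 0% → £0.00
AA batteries (8-pack) £12.19: all other tangible goods → 4.25% → £0.52
Total tax = £0.21 + £0.47 + £0.52 = £1.20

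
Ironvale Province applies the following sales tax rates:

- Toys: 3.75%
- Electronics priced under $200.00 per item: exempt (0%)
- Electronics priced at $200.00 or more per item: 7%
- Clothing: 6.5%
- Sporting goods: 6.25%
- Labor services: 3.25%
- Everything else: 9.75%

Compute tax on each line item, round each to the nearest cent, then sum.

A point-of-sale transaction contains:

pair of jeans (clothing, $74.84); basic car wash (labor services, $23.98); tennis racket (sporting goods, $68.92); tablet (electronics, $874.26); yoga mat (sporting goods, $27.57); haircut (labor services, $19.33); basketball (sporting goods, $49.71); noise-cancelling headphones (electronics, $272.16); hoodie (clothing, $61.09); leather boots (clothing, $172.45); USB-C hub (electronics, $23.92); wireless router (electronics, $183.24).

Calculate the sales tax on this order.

$110.84

Pair of jeans $74.84: clothing → 6.5% → $4.86
Basic car wash $23.98: labor services → 3.25% → $0.78
Tennis racket $68.92: sporting goods → 6.25% → $4.31
Tablet $874.26: electronics, $200.00 or more → 7% → $61.20
Yoga mat $27.57: sporting goods → 6.25% → $1.72
Haircut $19.33: labor services → 3.25% → $0.63
Basketball $49.71: sporting goods → 6.25% → $3.11
Noise-cancelling headphones $272.16: electronics, $200.00 or more → 7% → $19.05
Hoodie $61.09: clothing → 6.5% → $3.97
Leather boots $172.45: clothing → 6.5% → $11.21
USB-C hub $23.92: electronics, under $200.00 → 0% → $0.00
Wireless router $183.24: electronics, under $200.00 → 0% → $0.00
Total tax = $4.86 + $0.78 + $4.31 + $61.20 + $1.72 + $0.63 + $3.11 + $19.05 + $3.97 + $11.21 = $110.84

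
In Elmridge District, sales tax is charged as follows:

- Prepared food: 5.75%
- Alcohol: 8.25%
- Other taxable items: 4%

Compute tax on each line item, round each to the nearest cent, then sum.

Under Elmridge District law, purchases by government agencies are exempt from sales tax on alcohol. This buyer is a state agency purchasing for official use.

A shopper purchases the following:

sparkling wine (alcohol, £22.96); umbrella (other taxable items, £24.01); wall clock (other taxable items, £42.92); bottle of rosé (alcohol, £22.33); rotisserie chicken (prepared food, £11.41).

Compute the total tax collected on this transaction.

£3.34

Sparkling wine £22.96: alcohol, buyer-exempt → 0% → £0.00
Umbrella £24.01: other taxable items → 4% → £0.96
Wall clock £42.92: other taxable items → 4% → £1.72
Bottle of rosé £22.33: alcohol, buyer-exempt → 0% → £0.00
Rotisserie chicken £11.41: prepared food → 5.75% → £0.66
Total tax = £0.96 + £1.72 + £0.66 = £3.34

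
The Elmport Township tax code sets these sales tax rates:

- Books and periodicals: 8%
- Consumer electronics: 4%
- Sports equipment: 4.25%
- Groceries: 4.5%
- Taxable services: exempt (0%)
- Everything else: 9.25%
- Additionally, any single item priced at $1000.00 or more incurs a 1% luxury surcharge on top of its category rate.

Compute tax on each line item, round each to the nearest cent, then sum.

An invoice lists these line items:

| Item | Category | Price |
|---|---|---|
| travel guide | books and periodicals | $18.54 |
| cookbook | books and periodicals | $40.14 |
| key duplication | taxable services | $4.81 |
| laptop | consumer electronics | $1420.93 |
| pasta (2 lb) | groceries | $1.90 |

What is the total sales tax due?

$75.83

Travel guide $18.54: books and periodicals → 8% → $1.48
Cookbook $40.14: books and periodicals → 8% → $3.21
Key duplication $4.81: taxable services → 0% → $0.00
Laptop $1420.93: consumer electronics → 4% + 1% surcharge = 5% → $71.05
Pasta (2 lb) $1.90: groceries → 4.5% → $0.09
Total tax = $1.48 + $3.21 + $71.05 + $0.09 = $75.83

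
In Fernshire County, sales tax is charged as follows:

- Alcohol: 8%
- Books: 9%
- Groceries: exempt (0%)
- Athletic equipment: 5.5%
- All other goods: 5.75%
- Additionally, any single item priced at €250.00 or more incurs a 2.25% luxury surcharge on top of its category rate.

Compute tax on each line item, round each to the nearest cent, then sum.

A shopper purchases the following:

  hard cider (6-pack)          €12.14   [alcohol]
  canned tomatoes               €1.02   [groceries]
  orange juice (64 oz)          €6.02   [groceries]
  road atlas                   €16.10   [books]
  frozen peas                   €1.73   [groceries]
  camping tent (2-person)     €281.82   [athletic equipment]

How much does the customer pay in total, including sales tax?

Hard cider (6-pack) €12.14: alcohol → 8% → €0.97
Canned tomatoes €1.02: groceries → 0% → €0.00
Orange juice (64 oz) €6.02: groceries → 0% → €0.00
Road atlas €16.10: books → 9% → €1.45
Frozen peas €1.73: groceries → 0% → €0.00
Camping tent (2-person) €281.82: athletic equipment → 5.5% + 2.25% surcharge = 7.75% → €21.84
Subtotal = €318.83; tax = €24.26; total due = €343.09

€343.09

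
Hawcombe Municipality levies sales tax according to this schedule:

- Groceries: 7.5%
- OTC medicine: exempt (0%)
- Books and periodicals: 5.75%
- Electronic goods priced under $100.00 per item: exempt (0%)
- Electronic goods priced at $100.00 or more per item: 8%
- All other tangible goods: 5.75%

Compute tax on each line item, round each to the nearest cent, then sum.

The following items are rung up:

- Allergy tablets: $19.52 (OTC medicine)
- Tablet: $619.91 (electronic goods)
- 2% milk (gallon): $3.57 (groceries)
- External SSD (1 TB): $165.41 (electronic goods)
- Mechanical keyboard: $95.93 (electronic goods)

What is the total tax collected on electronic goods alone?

$62.82

Tablet $619.91: electronic goods, $100.00 or more → 8% → $49.59
External SSD (1 TB) $165.41: electronic goods, $100.00 or more → 8% → $13.23
Mechanical keyboard $95.93: electronic goods, under $100.00 → 0% → $0.00
Tax on electronic goods = $49.59 + $13.23 + $0.00 = $62.82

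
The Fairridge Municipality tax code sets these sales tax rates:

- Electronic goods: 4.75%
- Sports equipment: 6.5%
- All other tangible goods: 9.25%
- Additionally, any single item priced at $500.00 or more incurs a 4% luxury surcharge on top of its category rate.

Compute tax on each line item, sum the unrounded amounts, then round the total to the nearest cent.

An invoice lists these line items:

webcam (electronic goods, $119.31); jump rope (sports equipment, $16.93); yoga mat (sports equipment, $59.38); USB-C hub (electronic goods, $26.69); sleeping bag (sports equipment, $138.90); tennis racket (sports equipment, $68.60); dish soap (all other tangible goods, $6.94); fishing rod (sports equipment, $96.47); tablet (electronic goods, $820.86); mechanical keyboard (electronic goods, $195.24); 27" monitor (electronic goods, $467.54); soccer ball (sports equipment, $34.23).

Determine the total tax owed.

$137.83

Webcam $119.31: electronic goods → 4.75% → $5.667225
Jump rope $16.93: sports equipment → 6.5% → $1.10045
Yoga mat $59.38: sports equipment → 6.5% → $3.8597
USB-C hub $26.69: electronic goods → 4.75% → $1.267775
Sleeping bag $138.90: sports equipment → 6.5% → $9.0285
Tennis racket $68.60: sports equipment → 6.5% → $4.459
Dish soap $6.94: all other tangible goods → 9.25% → $0.64195
Fishing rod $96.47: sports equipment → 6.5% → $6.27055
Tablet $820.86: electronic goods → 4.75% + 4% surcharge = 8.75% → $71.82525
Mechanical keyboard $195.24: electronic goods → 4.75% → $9.2739
27" monitor $467.54: electronic goods → 4.75% → $22.20815
Soccer ball $34.23: sports equipment → 6.5% → $2.22495
Unrounded tax sum = $137.8274 → $137.83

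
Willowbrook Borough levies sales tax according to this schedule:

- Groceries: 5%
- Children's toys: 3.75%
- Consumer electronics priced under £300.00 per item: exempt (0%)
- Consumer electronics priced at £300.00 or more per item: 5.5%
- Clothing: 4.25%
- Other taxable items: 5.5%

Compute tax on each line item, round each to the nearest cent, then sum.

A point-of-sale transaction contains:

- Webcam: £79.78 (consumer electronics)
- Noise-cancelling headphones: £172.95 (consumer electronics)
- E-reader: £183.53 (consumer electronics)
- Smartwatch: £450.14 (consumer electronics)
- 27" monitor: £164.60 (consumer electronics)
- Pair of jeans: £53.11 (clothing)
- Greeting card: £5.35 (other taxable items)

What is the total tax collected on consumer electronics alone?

£24.76

Webcam £79.78: consumer electronics, under £300.00 → 0% → £0.00
Noise-cancelling headphones £172.95: consumer electronics, under £300.00 → 0% → £0.00
E-reader £183.53: consumer electronics, under £300.00 → 0% → £0.00
Smartwatch £450.14: consumer electronics, £300.00 or more → 5.5% → £24.76
27" monitor £164.60: consumer electronics, under £300.00 → 0% → £0.00
Tax on consumer electronics = £0.00 + £0.00 + £0.00 + £24.76 + £0.00 = £24.76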